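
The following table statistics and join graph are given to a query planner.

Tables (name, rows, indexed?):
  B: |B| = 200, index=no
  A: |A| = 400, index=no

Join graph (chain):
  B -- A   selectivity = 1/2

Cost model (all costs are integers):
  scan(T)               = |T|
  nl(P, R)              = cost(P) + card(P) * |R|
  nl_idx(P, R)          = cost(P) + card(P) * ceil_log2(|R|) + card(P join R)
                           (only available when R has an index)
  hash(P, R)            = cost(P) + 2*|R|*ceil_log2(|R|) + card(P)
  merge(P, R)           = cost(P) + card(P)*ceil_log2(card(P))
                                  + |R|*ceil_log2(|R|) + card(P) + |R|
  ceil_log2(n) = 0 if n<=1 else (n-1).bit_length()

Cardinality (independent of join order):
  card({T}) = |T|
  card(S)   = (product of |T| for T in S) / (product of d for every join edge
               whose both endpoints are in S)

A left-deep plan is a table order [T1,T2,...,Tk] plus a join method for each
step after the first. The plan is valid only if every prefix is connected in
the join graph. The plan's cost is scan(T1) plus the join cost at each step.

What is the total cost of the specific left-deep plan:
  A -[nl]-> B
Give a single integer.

80400

step 1: scan A: cost=400, card=400
step 2: join B via nl
    card(P join B) = 400*200/(2) = 40000
    cost = 400 + 400*200 = 80400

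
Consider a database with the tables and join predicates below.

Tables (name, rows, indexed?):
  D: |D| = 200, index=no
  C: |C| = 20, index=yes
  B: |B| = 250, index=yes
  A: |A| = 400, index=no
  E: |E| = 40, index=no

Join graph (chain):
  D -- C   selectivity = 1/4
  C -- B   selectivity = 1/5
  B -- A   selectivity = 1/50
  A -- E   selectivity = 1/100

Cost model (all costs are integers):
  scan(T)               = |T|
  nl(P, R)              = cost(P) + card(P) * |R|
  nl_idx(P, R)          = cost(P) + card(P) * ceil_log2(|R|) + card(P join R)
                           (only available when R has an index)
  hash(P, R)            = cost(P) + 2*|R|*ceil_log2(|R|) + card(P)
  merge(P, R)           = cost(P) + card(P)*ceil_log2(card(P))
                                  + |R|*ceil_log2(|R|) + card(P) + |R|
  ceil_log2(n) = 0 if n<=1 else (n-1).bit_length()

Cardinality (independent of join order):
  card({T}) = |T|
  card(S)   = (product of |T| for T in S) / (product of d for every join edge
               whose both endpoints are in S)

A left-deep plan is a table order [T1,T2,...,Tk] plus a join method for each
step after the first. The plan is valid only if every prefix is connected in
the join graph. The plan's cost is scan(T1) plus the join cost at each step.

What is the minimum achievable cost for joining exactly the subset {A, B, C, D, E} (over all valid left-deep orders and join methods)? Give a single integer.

10760

Selinger DP over subsets of {A,B,C,D,E}:
  {D}: scan cost=200, card=200
  {C}: scan cost=20, card=20
  {B}: scan cost=250, card=250
  {A}: scan cost=400, card=400
  {E}: scan cost=40, card=40
  {CD}: card=1000; try (C,hash)→600, (D,merge)→1940, (C,merge)→2120, (C,nl_idx)→2200, (D,hash)→3240, (D,nl)→4020 …(+1); best=600 via (C,hash)
  {BC}: card=1000; try (C,hash)→700, (B,nl_idx)→1180, (B,merge)→2390, (C,nl_idx)→2500, (C,merge)→2620, (B,hash)→4040 …(+2); best=700 via (C,hash)
  {AB}: card=2000; try (B,hash)→4800, (B,nl_idx)→5600, (A,merge)→6500, (B,merge)→6650, (A,hash)→7700, (A,nl)→100250 …(+1); best=4800 via (B,hash)
  {AE}: card=160; try (E,hash)→1280, (A,merge)→4320, (E,merge)→4680, (A,hash)→7280, (A,nl)→16040, (E,nl)→16400; best=1280 via (E,hash)
  {BCD}: card=50000; try (D,hash)→4900, (B,hash)→5600, (D,merge)→13500, (B,merge)→13850, (B,nl_idx)→58600, (D,nl)→200700 …(+1); best=4900 via (D,hash)
  {ABC}: card=8000; try (C,hash)→7000, (A,hash)→8900, (A,merge)→15700, (C,nl_idx)→22800, (C,merge)→28920, (C,nl)→44800 …(+1); best=7000 via (C,hash)
  {ABE}: card=800; try (B,nl_idx)→3360, (B,merge)→4970, (B,hash)→5440, (E,hash)→7280, (E,merge)→29080, (B,nl)→41280 …(+1); best=3360 via (B,nl_idx)
  {ABCD}: card=400000; try (D,hash)→18200, (A,hash)→62100, (D,merge)→120800, (A,merge)→858900, (D,nl)→1607000, (A,nl)→20004900; best=18200 via (D,hash)
  {ABCE}: card=3200; try (C,hash)→4360, (C,nl_idx)→10560, (C,merge)→12280, (E,hash)→15480, (C,nl)→19360, (E,merge)→119280 …(+1); best=4360 via (C,hash)
  {ABCDE}: card=160000; try (D,hash)→10760, (D,merge)→47760, (E,hash)→418680, (D,nl)→644360, (E,merge)→8018480, (E,nl)→16018200; best=10760 via (D,hash)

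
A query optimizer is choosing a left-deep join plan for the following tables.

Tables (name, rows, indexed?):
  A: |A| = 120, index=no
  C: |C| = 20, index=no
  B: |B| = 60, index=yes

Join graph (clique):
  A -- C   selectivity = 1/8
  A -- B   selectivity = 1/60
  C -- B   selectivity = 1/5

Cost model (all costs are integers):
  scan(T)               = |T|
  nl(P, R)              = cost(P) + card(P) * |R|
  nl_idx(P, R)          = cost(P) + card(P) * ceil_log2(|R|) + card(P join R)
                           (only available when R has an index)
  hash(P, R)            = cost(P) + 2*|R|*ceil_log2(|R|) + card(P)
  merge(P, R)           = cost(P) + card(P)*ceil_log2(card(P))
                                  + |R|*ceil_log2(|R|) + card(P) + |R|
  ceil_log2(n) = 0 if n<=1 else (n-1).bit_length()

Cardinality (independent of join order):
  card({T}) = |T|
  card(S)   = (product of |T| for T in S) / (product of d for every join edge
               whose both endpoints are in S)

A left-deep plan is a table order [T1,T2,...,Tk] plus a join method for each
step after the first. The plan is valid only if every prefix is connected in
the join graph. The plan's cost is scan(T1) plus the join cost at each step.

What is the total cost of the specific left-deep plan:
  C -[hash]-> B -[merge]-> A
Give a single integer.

3880

step 1: scan C: cost=20, card=20
step 2: join B via hash
    card(P join B) = 20*60/(5) = 240
    cost = 20 + 2*60*6 + 20 = 760
step 3: join A via merge
    card(P join A) = 240*120/(8*60) = 60
    cost = 760 + 240*8 + 120*7 + 240 + 120 = 3880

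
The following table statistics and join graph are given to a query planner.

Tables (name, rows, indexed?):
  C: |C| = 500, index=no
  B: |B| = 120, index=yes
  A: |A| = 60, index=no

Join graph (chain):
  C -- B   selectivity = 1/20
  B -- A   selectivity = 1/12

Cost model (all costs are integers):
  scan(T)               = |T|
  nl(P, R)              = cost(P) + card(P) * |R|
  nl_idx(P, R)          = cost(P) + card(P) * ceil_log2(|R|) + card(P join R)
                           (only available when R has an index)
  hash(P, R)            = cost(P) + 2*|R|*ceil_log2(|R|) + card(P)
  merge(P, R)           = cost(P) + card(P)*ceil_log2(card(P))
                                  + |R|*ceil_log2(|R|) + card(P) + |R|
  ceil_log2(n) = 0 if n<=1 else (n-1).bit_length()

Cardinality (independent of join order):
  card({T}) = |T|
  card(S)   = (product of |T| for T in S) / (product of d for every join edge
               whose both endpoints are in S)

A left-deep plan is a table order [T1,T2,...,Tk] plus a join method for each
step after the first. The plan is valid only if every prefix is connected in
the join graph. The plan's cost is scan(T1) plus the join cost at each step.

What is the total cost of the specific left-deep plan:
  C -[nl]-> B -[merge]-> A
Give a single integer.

99920

step 1: scan C: cost=500, card=500
step 2: join B via nl
    card(P join B) = 500*120/(20) = 3000
    cost = 500 + 500*120 = 60500
step 3: join A via merge
    card(P join A) = 3000*60/(12) = 15000
    cost = 60500 + 3000*12 + 60*6 + 3000 + 60 = 99920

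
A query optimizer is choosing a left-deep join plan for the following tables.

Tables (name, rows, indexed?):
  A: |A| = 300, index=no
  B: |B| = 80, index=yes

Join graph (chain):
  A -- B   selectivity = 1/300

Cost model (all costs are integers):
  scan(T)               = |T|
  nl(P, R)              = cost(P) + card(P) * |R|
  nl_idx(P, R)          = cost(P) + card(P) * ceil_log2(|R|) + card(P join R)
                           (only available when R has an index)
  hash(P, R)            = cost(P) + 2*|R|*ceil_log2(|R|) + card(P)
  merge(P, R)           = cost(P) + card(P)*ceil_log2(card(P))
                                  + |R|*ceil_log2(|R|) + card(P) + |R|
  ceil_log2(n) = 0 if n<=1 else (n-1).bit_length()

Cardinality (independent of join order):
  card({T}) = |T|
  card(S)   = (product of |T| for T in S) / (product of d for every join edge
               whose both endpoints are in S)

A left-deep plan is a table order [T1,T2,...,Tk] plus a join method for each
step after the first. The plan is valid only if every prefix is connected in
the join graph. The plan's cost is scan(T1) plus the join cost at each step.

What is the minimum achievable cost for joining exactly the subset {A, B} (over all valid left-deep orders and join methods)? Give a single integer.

1720

Selinger DP over subsets of {A,B}:
  {A}: scan cost=300, card=300
  {B}: scan cost=80, card=80
  {AB}: card=80; try (B,hash)→1720, (B,nl_idx)→2480, (A,merge)→3720, (B,merge)→3940, (A,hash)→5560, (A,nl)→24080 …(+1); best=1720 via (B,hash)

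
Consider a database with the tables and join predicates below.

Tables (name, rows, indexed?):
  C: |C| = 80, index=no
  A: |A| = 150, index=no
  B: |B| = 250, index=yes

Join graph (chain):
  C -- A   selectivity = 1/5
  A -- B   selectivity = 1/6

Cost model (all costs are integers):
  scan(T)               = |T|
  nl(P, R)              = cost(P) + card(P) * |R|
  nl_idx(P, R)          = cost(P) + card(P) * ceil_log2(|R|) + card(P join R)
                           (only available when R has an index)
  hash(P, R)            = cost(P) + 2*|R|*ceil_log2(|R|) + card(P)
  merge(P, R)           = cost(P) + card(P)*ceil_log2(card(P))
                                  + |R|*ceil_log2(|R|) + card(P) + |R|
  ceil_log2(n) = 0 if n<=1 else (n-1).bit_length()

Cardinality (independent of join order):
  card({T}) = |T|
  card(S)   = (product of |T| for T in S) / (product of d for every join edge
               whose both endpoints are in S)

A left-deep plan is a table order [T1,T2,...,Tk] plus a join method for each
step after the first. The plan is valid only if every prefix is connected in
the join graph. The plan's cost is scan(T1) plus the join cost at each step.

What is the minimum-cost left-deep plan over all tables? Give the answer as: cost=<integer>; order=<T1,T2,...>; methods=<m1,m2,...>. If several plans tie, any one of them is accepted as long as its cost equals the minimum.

Selinger DP (subsets sized 1..n):
  {C}: scan cost=80, card=80
  {A}: scan cost=150, card=150
  {B}: scan cost=250, card=250
  {AC}: card=2400; try (C,hash)→1420, (A,merge)→2070, (C,merge)→2140, (A,hash)→2560, (A,nl)→12080, (C,nl)→12150; best=1420 via (C,hash)
  {AB}: card=6250; try (A,hash)→2900, (B,merge)→3750, (A,merge)→3850, (B,hash)→4300, (B,nl_idx)→7600, (B,nl)→37650 …(+1); best=2900 via (A,hash)
  {ABC}: card=100000; try (B,hash)→7820, (C,hash)→10270, (B,merge)→34870, (C,merge)→91040, (B,nl_idx)→120620, (C,nl)→502900 …(+1); best=7820 via (B,hash)

cost=7820; order=A,C,B; methods=hash,hash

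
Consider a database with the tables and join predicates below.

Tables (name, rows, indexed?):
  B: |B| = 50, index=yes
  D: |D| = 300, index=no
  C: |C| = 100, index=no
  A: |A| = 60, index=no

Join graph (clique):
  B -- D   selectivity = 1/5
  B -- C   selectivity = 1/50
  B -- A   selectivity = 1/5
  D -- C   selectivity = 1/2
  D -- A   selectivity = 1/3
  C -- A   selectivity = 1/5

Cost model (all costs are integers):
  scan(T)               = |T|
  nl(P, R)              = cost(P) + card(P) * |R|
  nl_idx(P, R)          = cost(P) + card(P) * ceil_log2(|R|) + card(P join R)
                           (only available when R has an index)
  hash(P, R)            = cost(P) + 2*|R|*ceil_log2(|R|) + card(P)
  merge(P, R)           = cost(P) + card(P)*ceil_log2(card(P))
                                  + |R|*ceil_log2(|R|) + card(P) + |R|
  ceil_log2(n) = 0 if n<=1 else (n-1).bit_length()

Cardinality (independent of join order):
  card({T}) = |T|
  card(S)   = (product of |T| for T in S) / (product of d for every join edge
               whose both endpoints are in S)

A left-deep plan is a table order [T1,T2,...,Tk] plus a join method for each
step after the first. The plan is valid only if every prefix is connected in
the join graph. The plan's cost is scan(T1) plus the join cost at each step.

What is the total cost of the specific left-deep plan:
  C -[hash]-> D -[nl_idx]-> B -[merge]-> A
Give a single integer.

step 1: scan C: cost=100, card=100
step 2: join D via hash
    card(P join D) = 100*300/(2) = 15000
    cost = 100 + 2*300*9 + 100 = 5600
step 3: join B via nl_idx
    card(P join B) = 15000*50/(5*50) = 3000
    cost = 5600 + 15000*6 + 3000 = 98600
step 4: join A via merge
    card(P join A) = 3000*60/(5*3*5) = 2400
    cost = 98600 + 3000*12 + 60*6 + 3000 + 60 = 138020

138020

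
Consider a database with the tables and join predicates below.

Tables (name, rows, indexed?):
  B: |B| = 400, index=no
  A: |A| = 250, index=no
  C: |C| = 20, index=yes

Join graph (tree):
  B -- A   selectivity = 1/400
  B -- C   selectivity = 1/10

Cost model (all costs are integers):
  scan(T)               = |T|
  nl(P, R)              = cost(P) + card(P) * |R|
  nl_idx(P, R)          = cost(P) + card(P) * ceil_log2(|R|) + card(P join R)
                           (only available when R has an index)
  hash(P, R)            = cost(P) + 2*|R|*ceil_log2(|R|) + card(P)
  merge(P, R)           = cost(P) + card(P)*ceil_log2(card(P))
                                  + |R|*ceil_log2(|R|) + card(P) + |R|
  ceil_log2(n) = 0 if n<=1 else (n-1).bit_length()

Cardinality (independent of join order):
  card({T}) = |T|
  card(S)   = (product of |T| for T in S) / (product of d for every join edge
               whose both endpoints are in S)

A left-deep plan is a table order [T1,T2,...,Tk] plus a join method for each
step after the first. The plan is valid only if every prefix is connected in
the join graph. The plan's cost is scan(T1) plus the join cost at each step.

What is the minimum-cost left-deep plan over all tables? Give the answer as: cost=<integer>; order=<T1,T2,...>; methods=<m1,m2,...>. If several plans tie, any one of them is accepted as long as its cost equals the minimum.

Selinger DP (subsets sized 1..n):
  {B}: scan cost=400, card=400
  {A}: scan cost=250, card=250
  {C}: scan cost=20, card=20
  {AB}: card=250; try (A,hash)→4800, (B,merge)→6500, (A,merge)→6650, (B,hash)→7700, (B,nl)→100250, (A,nl)→100400; best=4800 via (A,hash)
  {BC}: card=800; try (C,hash)→1000, (C,nl_idx)→3200, (B,merge)→4140, (C,merge)→4520, (B,hash)→7240, (B,nl)→8020 …(+1); best=1000 via (C,hash)
  {ABC}: card=500; try (C,hash)→5250, (A,hash)→5800, (C,nl_idx)→6550, (C,merge)→7170, (C,nl)→9800, (A,merge)→12050 …(+1); best=5250 via (C,hash)

cost=5250; order=B,A,C; methods=hash,hash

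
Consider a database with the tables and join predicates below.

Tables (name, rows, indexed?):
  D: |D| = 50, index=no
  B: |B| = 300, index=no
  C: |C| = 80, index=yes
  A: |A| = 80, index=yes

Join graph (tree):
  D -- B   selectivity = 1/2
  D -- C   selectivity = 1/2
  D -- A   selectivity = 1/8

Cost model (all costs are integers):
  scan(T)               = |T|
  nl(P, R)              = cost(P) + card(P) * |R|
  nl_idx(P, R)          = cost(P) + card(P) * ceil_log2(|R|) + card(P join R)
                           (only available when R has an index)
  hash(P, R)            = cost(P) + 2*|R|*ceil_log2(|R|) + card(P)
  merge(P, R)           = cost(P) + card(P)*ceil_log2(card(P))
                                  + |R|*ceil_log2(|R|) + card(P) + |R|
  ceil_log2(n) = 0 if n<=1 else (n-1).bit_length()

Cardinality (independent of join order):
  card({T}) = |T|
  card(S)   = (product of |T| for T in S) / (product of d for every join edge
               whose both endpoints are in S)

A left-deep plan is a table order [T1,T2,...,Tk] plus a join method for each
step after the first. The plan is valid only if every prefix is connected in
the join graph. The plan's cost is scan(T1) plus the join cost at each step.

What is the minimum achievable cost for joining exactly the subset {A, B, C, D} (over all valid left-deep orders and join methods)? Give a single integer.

Selinger DP over subsets of {A,B,C,D}:
  {D}: scan cost=50, card=50
  {B}: scan cost=300, card=300
  {C}: scan cost=80, card=80
  {A}: scan cost=80, card=80
  {BD}: card=7500; try (D,hash)→1200, (B,merge)→3400, (D,merge)→3650, (B,hash)→5500, (B,nl)→15050, (D,nl)→15300; best=1200 via (D,hash)
  {CD}: card=2000; try (D,hash)→760, (C,merge)→1040, (D,merge)→1070, (C,hash)→1220, (C,nl_idx)→2400, (C,nl)→4050 …(+1); best=760 via (D,hash)
  {AD}: card=500; try (D,hash)→760, (A,nl_idx)→900, (A,merge)→1040, (D,merge)→1070, (A,hash)→1220, (A,nl)→4050 …(+1); best=760 via (D,hash)
  {BCD}: card=300000; try (B,hash)→8160, (C,hash)→9820, (B,merge)→27760, (C,merge)→106840, (C,nl_idx)→353700, (B,nl)→600760 …(+1); best=8160 via (B,hash)
  {ABD}: card=75000; try (B,hash)→6660, (B,merge)→8760, (A,hash)→9820, (A,merge)→106840, (A,nl_idx)→128700, (B,nl)→150760 …(+1); best=6660 via (B,hash)
  {ACD}: card=20000; try (C,hash)→2380, (A,hash)→3880, (C,merge)→6400, (C,nl_idx)→24260, (A,merge)→25400, (A,nl_idx)→34760 …(+2); best=2380 via (C,hash)
  {ABCD}: card=3000000; try (B,hash)→27780, (C,hash)→82780, (A,hash)→309280, (B,merge)→325380, (C,merge)→1357300, (C,nl_idx)→3531660 …(+5); best=27780 via (B,hash)

27780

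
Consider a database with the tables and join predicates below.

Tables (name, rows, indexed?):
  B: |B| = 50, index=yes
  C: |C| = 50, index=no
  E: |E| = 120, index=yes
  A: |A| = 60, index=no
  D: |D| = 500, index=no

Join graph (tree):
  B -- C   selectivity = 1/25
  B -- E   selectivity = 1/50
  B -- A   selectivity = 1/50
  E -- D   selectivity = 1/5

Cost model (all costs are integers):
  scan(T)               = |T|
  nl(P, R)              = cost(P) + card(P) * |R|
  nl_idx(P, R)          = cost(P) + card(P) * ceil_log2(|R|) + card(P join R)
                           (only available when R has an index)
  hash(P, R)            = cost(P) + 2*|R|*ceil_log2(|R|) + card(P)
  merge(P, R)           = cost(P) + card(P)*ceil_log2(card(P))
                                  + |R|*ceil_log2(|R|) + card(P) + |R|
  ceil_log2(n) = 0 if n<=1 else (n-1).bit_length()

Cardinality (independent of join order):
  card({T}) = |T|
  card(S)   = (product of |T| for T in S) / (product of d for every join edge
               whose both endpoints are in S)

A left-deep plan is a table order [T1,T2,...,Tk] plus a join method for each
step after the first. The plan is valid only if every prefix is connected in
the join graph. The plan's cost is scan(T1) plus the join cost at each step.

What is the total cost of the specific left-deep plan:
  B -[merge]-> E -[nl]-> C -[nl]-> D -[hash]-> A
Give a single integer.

152080

step 1: scan B: cost=50, card=50
step 2: join E via merge
    card(P join E) = 50*120/(50) = 120
    cost = 50 + 50*6 + 120*7 + 50 + 120 = 1360
step 3: join C via nl
    card(P join C) = 120*50/(25) = 240
    cost = 1360 + 120*50 = 7360
step 4: join D via nl
    card(P join D) = 240*500/(5) = 24000
    cost = 7360 + 240*500 = 127360
step 5: join A via hash
    card(P join A) = 24000*60/(50) = 28800
    cost = 127360 + 2*60*6 + 24000 = 152080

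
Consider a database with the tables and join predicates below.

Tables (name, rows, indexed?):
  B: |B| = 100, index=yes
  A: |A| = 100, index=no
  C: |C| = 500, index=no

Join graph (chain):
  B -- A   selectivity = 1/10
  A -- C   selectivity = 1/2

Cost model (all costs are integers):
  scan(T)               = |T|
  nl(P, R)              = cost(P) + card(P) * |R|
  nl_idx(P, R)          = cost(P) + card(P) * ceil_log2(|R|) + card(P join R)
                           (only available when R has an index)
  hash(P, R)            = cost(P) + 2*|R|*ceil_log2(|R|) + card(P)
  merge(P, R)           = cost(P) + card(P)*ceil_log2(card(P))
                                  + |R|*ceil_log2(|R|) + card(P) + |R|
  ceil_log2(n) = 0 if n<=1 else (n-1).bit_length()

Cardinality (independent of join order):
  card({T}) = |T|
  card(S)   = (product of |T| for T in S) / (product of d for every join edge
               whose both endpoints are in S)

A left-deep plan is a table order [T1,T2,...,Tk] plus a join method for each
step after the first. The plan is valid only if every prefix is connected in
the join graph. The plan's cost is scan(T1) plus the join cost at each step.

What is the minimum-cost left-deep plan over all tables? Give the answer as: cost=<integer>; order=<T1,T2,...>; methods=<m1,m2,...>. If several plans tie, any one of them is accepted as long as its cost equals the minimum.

Selinger DP (subsets sized 1..n):
  {B}: scan cost=100, card=100
  {A}: scan cost=100, card=100
  {C}: scan cost=500, card=500
  {AB}: card=1000; try (B,hash)→1600, (A,hash)→1600, (B,merge)→1700, (A,merge)→1700, (B,nl_idx)→1800, (B,nl)→10100 …(+1); best=1600 via (B,hash)
  {AC}: card=25000; try (A,hash)→2400, (C,merge)→5900, (A,merge)→6300, (C,hash)→9200, (C,nl)→50100, (A,nl)→50500; best=2400 via (A,hash)
  {ABC}: card=250000; try (C,hash)→11600, (C,merge)→17600, (B,hash)→28800, (B,merge)→403200, (B,nl_idx)→427400, (C,nl)→501600 …(+1); best=11600 via (C,hash)

cost=11600; order=A,B,C; methods=hash,hash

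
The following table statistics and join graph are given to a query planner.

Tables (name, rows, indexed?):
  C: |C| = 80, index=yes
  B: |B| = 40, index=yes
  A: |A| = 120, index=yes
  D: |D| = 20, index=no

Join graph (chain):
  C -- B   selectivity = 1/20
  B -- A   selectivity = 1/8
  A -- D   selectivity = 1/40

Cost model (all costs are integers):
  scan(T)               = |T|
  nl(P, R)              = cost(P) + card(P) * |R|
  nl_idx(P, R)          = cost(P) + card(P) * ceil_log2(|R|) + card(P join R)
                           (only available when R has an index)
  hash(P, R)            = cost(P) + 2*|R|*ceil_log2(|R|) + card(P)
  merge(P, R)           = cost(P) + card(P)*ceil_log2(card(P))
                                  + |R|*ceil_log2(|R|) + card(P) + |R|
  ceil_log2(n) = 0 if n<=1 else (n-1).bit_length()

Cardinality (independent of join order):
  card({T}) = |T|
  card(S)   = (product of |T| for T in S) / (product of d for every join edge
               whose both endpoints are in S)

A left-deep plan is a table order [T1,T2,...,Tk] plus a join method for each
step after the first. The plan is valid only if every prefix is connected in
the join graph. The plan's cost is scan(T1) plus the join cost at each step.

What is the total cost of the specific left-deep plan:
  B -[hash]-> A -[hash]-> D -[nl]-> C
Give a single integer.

step 1: scan B: cost=40, card=40
step 2: join A via hash
    card(P join A) = 40*120/(8) = 600
    cost = 40 + 2*120*7 + 40 = 1760
step 3: join D via hash
    card(P join D) = 600*20/(40) = 300
    cost = 1760 + 2*20*5 + 600 = 2560
step 4: join C via nl
    card(P join C) = 300*80/(20) = 1200
    cost = 2560 + 300*80 = 26560

26560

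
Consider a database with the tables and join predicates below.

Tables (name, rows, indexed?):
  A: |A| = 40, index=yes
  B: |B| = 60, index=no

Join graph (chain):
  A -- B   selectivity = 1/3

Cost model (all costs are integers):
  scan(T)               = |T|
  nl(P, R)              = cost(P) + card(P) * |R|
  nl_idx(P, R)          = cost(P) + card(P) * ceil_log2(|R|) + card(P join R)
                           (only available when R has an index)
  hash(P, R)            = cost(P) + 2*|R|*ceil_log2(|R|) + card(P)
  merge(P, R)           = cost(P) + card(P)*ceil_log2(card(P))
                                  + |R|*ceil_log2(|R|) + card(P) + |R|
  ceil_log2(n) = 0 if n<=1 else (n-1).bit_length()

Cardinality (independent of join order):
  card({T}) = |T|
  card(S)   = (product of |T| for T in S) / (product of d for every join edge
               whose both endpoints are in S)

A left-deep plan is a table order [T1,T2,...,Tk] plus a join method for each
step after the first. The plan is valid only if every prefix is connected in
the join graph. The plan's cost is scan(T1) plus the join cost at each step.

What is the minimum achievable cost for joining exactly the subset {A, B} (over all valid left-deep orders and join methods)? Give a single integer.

Selinger DP over subsets of {A,B}:
  {A}: scan cost=40, card=40
  {B}: scan cost=60, card=60
  {AB}: card=800; try (A,hash)→600, (B,merge)→740, (A,merge)→760, (B,hash)→800, (A,nl_idx)→1220, (B,nl)→2440 …(+1); best=600 via (A,hash)

600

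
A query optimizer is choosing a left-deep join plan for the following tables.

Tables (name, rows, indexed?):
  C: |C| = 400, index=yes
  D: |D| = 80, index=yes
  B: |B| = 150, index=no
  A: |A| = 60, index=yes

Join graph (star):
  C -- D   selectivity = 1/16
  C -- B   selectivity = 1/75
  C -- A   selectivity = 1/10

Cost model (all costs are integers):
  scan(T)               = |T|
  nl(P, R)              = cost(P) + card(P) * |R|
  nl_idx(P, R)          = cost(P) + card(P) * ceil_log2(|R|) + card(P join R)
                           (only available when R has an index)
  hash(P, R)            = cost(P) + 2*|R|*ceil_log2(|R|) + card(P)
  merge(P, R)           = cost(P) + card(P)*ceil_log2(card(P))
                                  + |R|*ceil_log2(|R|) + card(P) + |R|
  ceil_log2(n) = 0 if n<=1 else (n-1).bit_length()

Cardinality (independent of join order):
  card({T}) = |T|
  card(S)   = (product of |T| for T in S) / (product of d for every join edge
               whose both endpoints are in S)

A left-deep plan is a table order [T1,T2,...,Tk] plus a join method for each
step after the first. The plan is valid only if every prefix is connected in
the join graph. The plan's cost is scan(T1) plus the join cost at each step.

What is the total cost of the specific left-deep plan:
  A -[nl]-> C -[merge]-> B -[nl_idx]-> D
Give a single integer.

step 1: scan A: cost=60, card=60
step 2: join C via nl
    card(P join C) = 60*400/(10) = 2400
    cost = 60 + 60*400 = 24060
step 3: join B via merge
    card(P join B) = 2400*150/(75) = 4800
    cost = 24060 + 2400*12 + 150*8 + 2400 + 150 = 56610
step 4: join D via nl_idx
    card(P join D) = 4800*80/(16) = 24000
    cost = 56610 + 4800*7 + 24000 = 114210

114210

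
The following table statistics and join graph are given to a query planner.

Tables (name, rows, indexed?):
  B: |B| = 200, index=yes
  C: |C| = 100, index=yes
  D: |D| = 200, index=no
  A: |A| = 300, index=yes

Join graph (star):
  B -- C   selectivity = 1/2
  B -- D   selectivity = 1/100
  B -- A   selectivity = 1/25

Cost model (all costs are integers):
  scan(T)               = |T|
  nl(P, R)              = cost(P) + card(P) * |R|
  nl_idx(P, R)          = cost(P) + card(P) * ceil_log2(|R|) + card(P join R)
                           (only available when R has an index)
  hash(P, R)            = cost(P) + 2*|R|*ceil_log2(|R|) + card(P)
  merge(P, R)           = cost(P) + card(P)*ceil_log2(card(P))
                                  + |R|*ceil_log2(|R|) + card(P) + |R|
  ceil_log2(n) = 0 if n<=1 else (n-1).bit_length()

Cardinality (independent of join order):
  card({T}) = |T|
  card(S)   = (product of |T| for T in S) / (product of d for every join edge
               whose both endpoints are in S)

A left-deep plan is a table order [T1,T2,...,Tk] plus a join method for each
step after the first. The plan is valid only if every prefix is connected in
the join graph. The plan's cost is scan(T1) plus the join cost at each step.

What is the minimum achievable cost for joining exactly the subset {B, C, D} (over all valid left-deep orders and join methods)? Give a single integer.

4000

Selinger DP over subsets of {B,C,D}:
  {B}: scan cost=200, card=200
  {C}: scan cost=100, card=100
  {D}: scan cost=200, card=200
  {BC}: card=10000; try (C,hash)→1800, (B,merge)→2700, (C,merge)→2800, (B,hash)→3400, (B,nl_idx)→10900, (C,nl_idx)→11600 …(+2); best=1800 via (C,hash)
  {BD}: card=400; try (B,nl_idx)→2200, (D,hash)→3600, (B,hash)→3600, (D,merge)→3800, (B,merge)→3800, (D,nl)→40200 …(+1); best=2200 via (B,nl_idx)
  {BCD}: card=20000; try (C,hash)→4000, (C,merge)→7000, (D,hash)→15000, (C,nl_idx)→25000, (C,nl)→42200, (D,merge)→153600 …(+1); best=4000 via (C,hash)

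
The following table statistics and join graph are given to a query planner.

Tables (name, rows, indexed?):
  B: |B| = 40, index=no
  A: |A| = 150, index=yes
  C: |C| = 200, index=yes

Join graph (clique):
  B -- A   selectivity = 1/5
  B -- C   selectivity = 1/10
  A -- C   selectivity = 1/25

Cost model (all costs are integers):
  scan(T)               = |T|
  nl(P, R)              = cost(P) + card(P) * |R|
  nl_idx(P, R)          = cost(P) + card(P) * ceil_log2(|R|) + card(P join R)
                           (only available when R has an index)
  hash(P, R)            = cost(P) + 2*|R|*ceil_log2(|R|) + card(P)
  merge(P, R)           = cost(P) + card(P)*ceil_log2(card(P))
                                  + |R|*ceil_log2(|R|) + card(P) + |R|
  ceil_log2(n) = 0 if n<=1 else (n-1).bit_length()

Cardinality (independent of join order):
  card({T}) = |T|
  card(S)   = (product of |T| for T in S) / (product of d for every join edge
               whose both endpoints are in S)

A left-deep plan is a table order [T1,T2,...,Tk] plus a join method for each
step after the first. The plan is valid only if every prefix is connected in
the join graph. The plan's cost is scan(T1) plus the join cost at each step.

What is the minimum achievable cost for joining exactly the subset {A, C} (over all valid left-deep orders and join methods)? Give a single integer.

2550

Selinger DP over subsets of {A,C}:
  {A}: scan cost=150, card=150
  {C}: scan cost=200, card=200
  {AC}: card=1200; try (C,nl_idx)→2550, (A,hash)→2800, (A,nl_idx)→3000, (C,merge)→3300, (A,merge)→3350, (C,hash)→3500 …(+2); best=2550 via (C,nl_idx)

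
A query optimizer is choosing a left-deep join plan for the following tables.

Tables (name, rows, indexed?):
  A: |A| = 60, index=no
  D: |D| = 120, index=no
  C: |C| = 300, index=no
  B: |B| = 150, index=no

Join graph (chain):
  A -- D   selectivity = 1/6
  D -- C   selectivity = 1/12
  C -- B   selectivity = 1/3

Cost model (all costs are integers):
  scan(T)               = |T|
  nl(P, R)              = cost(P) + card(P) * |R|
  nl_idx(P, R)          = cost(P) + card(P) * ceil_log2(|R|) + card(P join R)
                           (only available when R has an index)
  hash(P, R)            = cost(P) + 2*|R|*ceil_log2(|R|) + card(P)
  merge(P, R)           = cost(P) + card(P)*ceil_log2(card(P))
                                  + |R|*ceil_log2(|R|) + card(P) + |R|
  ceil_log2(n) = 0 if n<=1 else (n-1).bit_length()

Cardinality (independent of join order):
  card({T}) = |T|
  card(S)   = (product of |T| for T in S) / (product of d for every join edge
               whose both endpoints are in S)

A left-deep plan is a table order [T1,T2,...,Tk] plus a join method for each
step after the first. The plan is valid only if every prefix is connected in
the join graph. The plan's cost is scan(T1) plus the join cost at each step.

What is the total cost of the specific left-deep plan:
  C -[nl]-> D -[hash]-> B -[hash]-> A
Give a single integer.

step 1: scan C: cost=300, card=300
step 2: join D via nl
    card(P join D) = 300*120/(12) = 3000
    cost = 300 + 300*120 = 36300
step 3: join B via hash
    card(P join B) = 3000*150/(3) = 150000
    cost = 36300 + 2*150*8 + 3000 = 41700
step 4: join A via hash
    card(P join A) = 150000*60/(6) = 1500000
    cost = 41700 + 2*60*6 + 150000 = 192420

192420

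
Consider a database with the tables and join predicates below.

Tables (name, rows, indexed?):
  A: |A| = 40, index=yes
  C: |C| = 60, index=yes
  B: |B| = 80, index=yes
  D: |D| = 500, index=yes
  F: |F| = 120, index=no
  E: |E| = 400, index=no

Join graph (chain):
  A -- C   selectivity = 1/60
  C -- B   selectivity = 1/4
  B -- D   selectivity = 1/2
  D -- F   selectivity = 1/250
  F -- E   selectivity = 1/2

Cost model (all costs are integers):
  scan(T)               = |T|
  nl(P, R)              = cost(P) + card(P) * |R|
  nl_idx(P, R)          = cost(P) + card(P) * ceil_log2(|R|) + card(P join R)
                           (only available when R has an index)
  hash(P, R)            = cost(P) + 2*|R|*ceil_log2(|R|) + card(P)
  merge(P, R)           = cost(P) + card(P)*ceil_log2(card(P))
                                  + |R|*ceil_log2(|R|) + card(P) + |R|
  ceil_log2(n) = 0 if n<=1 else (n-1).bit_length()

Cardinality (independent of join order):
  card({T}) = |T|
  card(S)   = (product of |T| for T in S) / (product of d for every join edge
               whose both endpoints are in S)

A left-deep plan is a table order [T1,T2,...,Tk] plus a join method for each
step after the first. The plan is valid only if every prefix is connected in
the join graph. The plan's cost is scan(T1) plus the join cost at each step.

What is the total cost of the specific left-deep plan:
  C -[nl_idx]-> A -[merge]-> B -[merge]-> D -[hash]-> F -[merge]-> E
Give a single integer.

step 1: scan C: cost=60, card=60
step 2: join A via nl_idx
    card(P join A) = 60*40/(60) = 40
    cost = 60 + 60*6 + 40 = 460
step 3: join B via merge
    card(P join B) = 40*80/(4) = 800
    cost = 460 + 40*6 + 80*7 + 40 + 80 = 1380
step 4: join D via merge
    card(P join D) = 800*500/(2) = 200000
    cost = 1380 + 800*10 + 500*9 + 800 + 500 = 15180
step 5: join F via hash
    card(P join F) = 200000*120/(250) = 96000
    cost = 15180 + 2*120*7 + 200000 = 216860
step 6: join E via merge
    card(P join E) = 96000*400/(2) = 19200000
    cost = 216860 + 96000*17 + 400*9 + 96000 + 400 = 1948860

1948860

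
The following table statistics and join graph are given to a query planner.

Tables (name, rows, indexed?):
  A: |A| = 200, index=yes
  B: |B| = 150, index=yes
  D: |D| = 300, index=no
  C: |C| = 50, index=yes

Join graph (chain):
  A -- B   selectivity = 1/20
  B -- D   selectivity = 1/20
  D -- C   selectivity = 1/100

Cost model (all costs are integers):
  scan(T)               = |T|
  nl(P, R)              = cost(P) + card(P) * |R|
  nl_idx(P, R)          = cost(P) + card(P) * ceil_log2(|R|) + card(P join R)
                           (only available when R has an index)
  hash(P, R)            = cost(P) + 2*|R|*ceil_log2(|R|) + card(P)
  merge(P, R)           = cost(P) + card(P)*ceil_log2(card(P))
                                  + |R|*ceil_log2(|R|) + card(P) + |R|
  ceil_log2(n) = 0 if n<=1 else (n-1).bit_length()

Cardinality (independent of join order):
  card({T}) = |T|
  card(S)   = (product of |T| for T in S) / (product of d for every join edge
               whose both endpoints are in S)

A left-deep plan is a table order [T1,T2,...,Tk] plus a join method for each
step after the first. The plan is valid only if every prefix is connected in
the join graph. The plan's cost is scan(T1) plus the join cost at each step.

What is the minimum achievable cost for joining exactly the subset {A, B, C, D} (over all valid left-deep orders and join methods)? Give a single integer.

7850

Selinger DP over subsets of {A,B,C,D}:
  {A}: scan cost=200, card=200
  {B}: scan cost=150, card=150
  {D}: scan cost=300, card=300
  {C}: scan cost=50, card=50
  {AB}: card=1500; try (B,hash)→2800, (A,nl_idx)→2850, (B,nl_idx)→3300, (A,merge)→3300, (B,merge)→3350, (A,hash)→3500 …(+2); best=2800 via (B,hash)
  {BD}: card=2250; try (B,hash)→3000, (D,merge)→4500, (B,merge)→4650, (B,nl_idx)→4950, (D,hash)→5700, (D,nl)→45150 …(+1); best=3000 via (B,hash)
  {CD}: card=150; try (C,hash)→1200, (C,nl_idx)→2250, (D,merge)→3400, (C,merge)→3650, (D,hash)→5500, (D,nl)→15050 …(+1); best=1200 via (C,hash)
  {ABD}: card=22500; try (A,hash)→8450, (D,hash)→9700, (D,merge)→23800, (A,merge)→34050, (A,nl_idx)→43500, (D,nl)→452800 …(+1); best=8450 via (A,hash)
  {BCD}: card=1125; try (B,nl_idx)→3525, (B,hash)→3750, (B,merge)→3900, (C,hash)→5850, (C,nl_idx)→17625, (B,nl)→23700 …(+2); best=3525 via (B,nl_idx)
  {ABCD}: card=11250; try (A,hash)→7850, (A,merge)→18825, (A,nl_idx)→23775, (C,hash)→31550, (C,nl_idx)→154700, (A,nl)→228525 …(+2); best=7850 via (A,hash)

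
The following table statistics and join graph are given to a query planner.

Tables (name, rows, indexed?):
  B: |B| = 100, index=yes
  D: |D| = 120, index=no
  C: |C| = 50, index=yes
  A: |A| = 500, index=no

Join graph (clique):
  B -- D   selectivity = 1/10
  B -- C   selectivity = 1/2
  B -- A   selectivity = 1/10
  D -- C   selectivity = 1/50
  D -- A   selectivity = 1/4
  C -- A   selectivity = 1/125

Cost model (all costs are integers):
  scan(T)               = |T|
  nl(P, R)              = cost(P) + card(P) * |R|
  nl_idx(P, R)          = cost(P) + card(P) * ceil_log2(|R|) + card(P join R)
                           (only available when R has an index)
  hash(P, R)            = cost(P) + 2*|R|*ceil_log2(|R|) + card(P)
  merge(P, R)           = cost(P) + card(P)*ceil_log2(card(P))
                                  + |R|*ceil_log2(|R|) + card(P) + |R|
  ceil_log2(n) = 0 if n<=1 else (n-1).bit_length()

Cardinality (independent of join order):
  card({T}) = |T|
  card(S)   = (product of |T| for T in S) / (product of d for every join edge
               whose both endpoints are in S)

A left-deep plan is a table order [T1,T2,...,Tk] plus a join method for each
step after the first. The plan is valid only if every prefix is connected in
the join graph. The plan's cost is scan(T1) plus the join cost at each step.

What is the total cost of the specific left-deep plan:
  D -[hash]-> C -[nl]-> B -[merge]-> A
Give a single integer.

24440

step 1: scan D: cost=120, card=120
step 2: join C via hash
    card(P join C) = 120*50/(50) = 120
    cost = 120 + 2*50*6 + 120 = 840
step 3: join B via nl
    card(P join B) = 120*100/(10*2) = 600
    cost = 840 + 120*100 = 12840
step 4: join A via merge
    card(P join A) = 600*500/(10*4*125) = 60
    cost = 12840 + 600*10 + 500*9 + 600 + 500 = 24440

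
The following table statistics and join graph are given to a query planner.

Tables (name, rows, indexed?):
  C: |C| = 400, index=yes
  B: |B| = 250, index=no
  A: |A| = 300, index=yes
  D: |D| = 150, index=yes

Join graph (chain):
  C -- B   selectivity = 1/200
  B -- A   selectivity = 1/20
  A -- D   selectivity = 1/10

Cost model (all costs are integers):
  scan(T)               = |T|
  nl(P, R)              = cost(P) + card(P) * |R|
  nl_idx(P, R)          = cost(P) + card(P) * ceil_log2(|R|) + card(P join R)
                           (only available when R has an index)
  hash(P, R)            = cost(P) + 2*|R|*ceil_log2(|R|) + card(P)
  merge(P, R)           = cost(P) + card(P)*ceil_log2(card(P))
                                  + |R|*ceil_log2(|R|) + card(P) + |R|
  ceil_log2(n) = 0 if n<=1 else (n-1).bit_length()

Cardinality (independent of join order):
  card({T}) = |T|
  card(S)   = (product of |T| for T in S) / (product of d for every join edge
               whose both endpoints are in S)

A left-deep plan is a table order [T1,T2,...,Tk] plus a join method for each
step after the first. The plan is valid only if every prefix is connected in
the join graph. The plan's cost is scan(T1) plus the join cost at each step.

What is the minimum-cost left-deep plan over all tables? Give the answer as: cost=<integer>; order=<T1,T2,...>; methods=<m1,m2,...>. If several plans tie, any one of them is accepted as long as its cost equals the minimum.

cost=18800; order=B,C,A,D; methods=nl_idx,hash,hash

Selinger DP (subsets sized 1..n):
  {C}: scan cost=400, card=400
  {B}: scan cost=250, card=250
  {A}: scan cost=300, card=300
  {D}: scan cost=150, card=150
  {BC}: card=500; try (C,nl_idx)→3000, (B,hash)→4800, (C,merge)→6500, (B,merge)→6650, (C,hash)→7700, (C,nl)→100250 …(+1); best=3000 via (C,nl_idx)
  {AB}: card=3750; try (B,hash)→4600, (A,merge)→5500, (B,merge)→5550, (A,hash)→5900, (A,nl_idx)→6250, (A,nl)→75250 …(+1); best=4600 via (B,hash)
  {AD}: card=4500; try (D,hash)→3000, (A,merge)→4500, (D,merge)→4650, (A,hash)→5700, (A,nl_idx)→6000, (D,nl_idx)→7200 …(+2); best=3000 via (D,hash)
  {ABC}: card=7500; try (A,hash)→8900, (A,merge)→11000, (A,nl_idx)→15000, (C,hash)→15550, (C,nl_idx)→45850, (C,merge)→57350 …(+2); best=8900 via (A,hash)
  {ABD}: card=56250; try (D,hash)→10750, (B,hash)→11500, (D,merge)→54700, (B,merge)→68250, (D,nl_idx)→90850, (D,nl)→567100 …(+1); best=10750 via (D,hash)
  {ABCD}: card=112500; try (D,hash)→18800, (C,hash)→74200, (D,merge)→115250, (D,nl_idx)→181400, (C,nl_idx)→629500, (C,merge)→971000 …(+2); best=18800 via (D,hash)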